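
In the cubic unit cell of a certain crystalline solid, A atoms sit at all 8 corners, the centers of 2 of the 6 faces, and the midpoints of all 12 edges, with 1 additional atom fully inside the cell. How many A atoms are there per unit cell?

Corner atoms are shared by 8 cells (1/8 each), face atoms by 2 (1/2 each), edge atoms by 4 (1/4 each), interior atoms are unshared.
Net atoms = 8 × 1/8 + 2 × 1/2 + 12 × 1/4 + 1 = 1 + 1 + 3 + 1 = 6.

6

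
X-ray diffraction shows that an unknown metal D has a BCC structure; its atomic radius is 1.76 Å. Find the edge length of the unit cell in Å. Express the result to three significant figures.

In a BCC lattice, atoms touch along the body diagonal, so √3·a = 4r.
a = 4r/√3 = 4 × 1.76 / 1.7321 = 4.06 Å.

4.06 Å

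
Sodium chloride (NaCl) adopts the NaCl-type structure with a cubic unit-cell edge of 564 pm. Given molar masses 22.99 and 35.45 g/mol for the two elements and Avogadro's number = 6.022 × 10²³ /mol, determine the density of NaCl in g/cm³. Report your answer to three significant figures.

The NaCl-type structure contains Z = 4 formula units per cell; M(NaCl) = 22.99 + 35.45 = 58.44 g/mol.
a³ = (5.640 × 10^-8 cm)³ = 1.794 × 10^-22 cm³.
ρ = 4 × 58.44 / (6.022 × 10²³ × 1.794 × 10^-22) = 2.164 g/cm³.

2.16 g/cm³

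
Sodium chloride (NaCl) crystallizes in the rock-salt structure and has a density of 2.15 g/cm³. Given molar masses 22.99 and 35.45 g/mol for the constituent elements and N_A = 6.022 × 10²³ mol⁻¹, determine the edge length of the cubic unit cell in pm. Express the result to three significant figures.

565 pm

M(NaCl) = 58.44 g/mol; Z = 4 formula units per cell.
a³ = Z·M/(N_A·ρ) = 4 × 58.44 / (6.022 × 10²³ × 2.15) = 1.805 × 10^-22 cm³, so a = 5.652 × 10^-8 cm = 565 pm.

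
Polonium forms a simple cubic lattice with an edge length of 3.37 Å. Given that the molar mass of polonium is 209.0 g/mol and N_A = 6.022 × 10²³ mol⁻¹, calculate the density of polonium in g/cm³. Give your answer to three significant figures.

9.07 g/cm³

A simple cubic unit cell contains Z = 1 atom.
Cell volume: a³ = (3.37 Å)³ = (3.370 × 10^-8 cm)³ = 3.827 × 10^-23 cm³.
ρ = Z·M/(N_A·a³) = 1 × 209.0 / (6.022 × 10²³ × 3.827 × 10^-23) = 9.068 g/cm³.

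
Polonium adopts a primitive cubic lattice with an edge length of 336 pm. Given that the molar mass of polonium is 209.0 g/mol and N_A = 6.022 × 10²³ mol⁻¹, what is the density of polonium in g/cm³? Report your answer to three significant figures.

9.15 g/cm³

A simple cubic unit cell contains Z = 1 atom.
Cell volume: a³ = (336 pm)³ = (3.360 × 10^-8 cm)³ = 3.793 × 10^-23 cm³.
ρ = Z·M/(N_A·a³) = 1 × 209.0 / (6.022 × 10²³ × 3.793 × 10^-23) = 9.149 g/cm³.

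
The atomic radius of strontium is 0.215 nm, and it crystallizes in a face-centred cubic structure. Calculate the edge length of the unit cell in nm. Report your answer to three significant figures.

0.608 nm

In an FCC lattice, atoms touch along the face diagonal, so √2·a = 4r.
a = 4r/√2 = 4 × 0.215 / 1.4142 = 0.608 nm.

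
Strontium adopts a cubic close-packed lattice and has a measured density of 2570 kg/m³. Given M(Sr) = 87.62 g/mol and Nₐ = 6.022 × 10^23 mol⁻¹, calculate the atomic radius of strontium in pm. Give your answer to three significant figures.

For an FCC cell (Z = 4), a³ = Z·M/(N_A·ρ) = 4 × 87.62 / (6.022 × 10²³ × 2.570) = 2.265 × 10^-22 cm³, so a = 6.095 × 10^-8 cm = 609.5 pm.
Atoms touch along the face diagonal, so √2·a = 4r, so r = 0.3536 × a = 216 pm.

216 pm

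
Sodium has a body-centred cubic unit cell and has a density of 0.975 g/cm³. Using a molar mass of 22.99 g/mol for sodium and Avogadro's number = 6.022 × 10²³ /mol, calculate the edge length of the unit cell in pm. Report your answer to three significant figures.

With Z = 2 atoms per BCC cell, a³ = Z·M/(N_A·ρ) = 2 × 22.99 / (6.022 × 10²³ × 0.9750 g/cm³) = 7.831 × 10^-23 cm³.
a = (7.831 × 10^-23)^(1/3) = 4.278 × 10^-8 cm = 428 pm.

428 pm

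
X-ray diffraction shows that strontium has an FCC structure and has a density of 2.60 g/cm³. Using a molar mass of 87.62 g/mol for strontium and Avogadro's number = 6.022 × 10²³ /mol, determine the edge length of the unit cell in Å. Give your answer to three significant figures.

6.07 Å

With Z = 4 atoms per FCC cell, a³ = Z·M/(N_A·ρ) = 4 × 87.62 / (6.022 × 10²³ × 2.600 g/cm³) = 2.238 × 10^-22 cm³.
a = (2.238 × 10^-22)^(1/3) = 6.072 × 10^-8 cm = 6.07 Å.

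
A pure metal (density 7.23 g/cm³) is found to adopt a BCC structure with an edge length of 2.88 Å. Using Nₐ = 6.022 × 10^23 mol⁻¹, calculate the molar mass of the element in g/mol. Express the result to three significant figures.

A BCC cell has Z = 2 atoms; a = 2.880 × 10^-8 cm.
M = ρ·N_A·a³/Z = 7.23 × 6.022 × 10²³ × 2.389 × 10^-23 / 2 = 52.0 g/mol.

52.0 g/mol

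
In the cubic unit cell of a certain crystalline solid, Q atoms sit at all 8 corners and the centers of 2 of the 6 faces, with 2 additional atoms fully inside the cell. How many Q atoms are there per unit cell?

Corner atoms are shared by 8 cells (1/8 each), face atoms by 2 (1/2 each), interior atoms are unshared.
Net atoms = 8 × 1/8 + 2 × 1/2 + 2 = 1 + 1 + 2 = 4.

4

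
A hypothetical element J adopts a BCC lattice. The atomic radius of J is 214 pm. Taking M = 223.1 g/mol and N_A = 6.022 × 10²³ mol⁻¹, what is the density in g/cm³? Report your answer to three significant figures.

6.14 g/cm³

In a BCC lattice, atoms touch along the body diagonal, so √3·a = 4r, giving a = 494.2 pm = 4.942 × 10^-8 cm.
With Z = 2, ρ = Z·M/(N_A·a³) = 2 × 223.1 / (6.022 × 10²³ × 1.207 × 10^-22) = 6.138 g/cm³.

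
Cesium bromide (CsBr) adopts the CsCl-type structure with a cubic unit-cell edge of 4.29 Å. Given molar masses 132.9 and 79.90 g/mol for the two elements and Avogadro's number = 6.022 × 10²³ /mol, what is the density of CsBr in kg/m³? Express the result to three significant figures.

4480 kg/m³

The CsCl-type structure contains Z = 1 formula unit per cell; M(CsBr) = 132.9 + 79.90 = 212.8 g/mol.
a³ = (4.290 × 10^-8 cm)³ = 7.895 × 10^-23 cm³.
ρ = 1 × 212.8 / (6.022 × 10²³ × 7.895 × 10^-23) = 4.476 g/cm³ = 4480 kg/m³.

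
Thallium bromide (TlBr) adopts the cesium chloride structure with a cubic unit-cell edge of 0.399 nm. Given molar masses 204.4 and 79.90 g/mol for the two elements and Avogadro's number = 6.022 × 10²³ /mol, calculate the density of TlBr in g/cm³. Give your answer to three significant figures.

7.43 g/cm³

The cesium chloride structure contains Z = 1 formula unit per cell; M(TlBr) = 204.4 + 79.90 = 284.3 g/mol.
a³ = (3.990 × 10^-8 cm)³ = 6.352 × 10^-23 cm³.
ρ = 1 × 284.3 / (6.022 × 10²³ × 6.352 × 10^-23) = 7.432 g/cm³.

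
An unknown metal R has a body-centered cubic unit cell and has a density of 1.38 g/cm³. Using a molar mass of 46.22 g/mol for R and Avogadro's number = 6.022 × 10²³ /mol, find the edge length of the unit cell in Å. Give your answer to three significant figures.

4.81 Å

With Z = 2 atoms per BCC cell, a³ = Z·M/(N_A·ρ) = 2 × 46.22 / (6.022 × 10²³ × 1.380 g/cm³) = 1.112 × 10^-22 cm³.
a = (1.112 × 10^-22)^(1/3) = 4.809 × 10^-8 cm = 4.81 Å.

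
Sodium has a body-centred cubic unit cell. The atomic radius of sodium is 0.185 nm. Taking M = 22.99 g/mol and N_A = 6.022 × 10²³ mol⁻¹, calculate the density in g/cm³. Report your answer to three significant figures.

0.979 g/cm³

In a BCC lattice, atoms touch along the body diagonal, so √3·a = 4r, giving a = 0.4272 nm = 4.272 × 10^-8 cm.
With Z = 2, ρ = Z·M/(N_A·a³) = 2 × 22.99 / (6.022 × 10²³ × 7.799 × 10^-23) = 0.9791 g/cm³.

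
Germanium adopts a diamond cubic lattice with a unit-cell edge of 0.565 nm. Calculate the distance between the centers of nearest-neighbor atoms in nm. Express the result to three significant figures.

In a diamond cubic structure, nearest neighbors lie along the body diagonal with √3·a = 8r; the nearest-neighbor distance equals 2r = 0.4330·a.
d = 0.4330 × 0.565 = 0.245 nm.

0.245 nm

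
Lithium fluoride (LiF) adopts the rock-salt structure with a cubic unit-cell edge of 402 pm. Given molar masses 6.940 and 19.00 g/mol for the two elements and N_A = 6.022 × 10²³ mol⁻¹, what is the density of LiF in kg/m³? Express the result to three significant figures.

The rock-salt structure contains Z = 4 formula units per cell; M(LiF) = 6.940 + 19.00 = 25.94 g/mol.
a³ = (4.020 × 10^-8 cm)³ = 6.496 × 10^-23 cm³.
ρ = 4 × 25.94 / (6.022 × 10²³ × 6.496 × 10^-23) = 2.652 g/cm³ = 2650 kg/m³.

2650 kg/m³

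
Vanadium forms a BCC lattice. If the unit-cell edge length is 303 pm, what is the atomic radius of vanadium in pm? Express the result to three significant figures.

In a BCC lattice, atoms touch along the body diagonal, so √3·a = 4r.
r = √3·a/4 = 1.7321 × 303 / 4 = 131 pm.

131 pm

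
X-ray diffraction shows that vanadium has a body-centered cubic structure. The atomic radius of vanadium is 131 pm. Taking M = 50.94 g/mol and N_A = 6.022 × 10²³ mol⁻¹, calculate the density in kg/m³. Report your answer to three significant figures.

In a BCC lattice, atoms touch along the body diagonal, so √3·a = 4r, giving a = 302.5 pm = 3.025 × 10^-8 cm.
With Z = 2, ρ = Z·M/(N_A·a³) = 2 × 50.94 / (6.022 × 10²³ × 2.769 × 10^-23) = 6.110 g/cm³ = 6110 kg/m³.

6110 kg/m³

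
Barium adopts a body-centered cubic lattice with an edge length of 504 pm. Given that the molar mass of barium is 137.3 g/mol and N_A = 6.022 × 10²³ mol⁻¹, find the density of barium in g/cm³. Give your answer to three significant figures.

A BCC unit cell contains Z = 2 atoms.
Cell volume: a³ = (504 pm)³ = (5.040 × 10^-8 cm)³ = 1.280 × 10^-22 cm³.
ρ = Z·M/(N_A·a³) = 2 × 137.3 / (6.022 × 10²³ × 1.280 × 10^-22) = 3.562 g/cm³.

3.56 g/cm³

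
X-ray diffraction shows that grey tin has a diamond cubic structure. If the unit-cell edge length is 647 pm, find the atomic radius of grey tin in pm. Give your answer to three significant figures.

In a diamond cubic lattice, nearest neighbors lie along the body diagonal with √3·a = 8r.
r = √3·a/8 = 1.7321 × 647 / 8 = 140 pm.

140 pm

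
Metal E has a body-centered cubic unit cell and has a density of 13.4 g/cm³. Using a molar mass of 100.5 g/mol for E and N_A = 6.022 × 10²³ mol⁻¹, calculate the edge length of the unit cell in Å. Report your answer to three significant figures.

2.92 Å

With Z = 2 atoms per BCC cell, a³ = Z·M/(N_A·ρ) = 2 × 100.5 / (6.022 × 10²³ × 13.40 g/cm³) = 2.491 × 10^-23 cm³.
a = (2.491 × 10^-23)^(1/3) = 2.920 × 10^-8 cm = 2.92 Å.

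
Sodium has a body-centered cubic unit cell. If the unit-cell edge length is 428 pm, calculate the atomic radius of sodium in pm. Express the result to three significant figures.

185 pm

In a BCC lattice, atoms touch along the body diagonal, so √3·a = 4r.
r = √3·a/4 = 1.7321 × 428 / 4 = 185 pm.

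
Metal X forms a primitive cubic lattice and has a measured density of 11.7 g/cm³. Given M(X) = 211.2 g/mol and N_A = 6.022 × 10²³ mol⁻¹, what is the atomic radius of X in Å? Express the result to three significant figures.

For a simple cubic cell (Z = 1), a³ = Z·M/(N_A·ρ) = 1 × 211.2 / (6.022 × 10²³ × 11.70) = 2.998 × 10^-23 cm³, so a = 3.106 × 10^-8 cm = 3.106 Å.
Atoms touch along the cell edge, so a = 2r, so r = 0.5000 × a = 1.55 Å.

1.55 Å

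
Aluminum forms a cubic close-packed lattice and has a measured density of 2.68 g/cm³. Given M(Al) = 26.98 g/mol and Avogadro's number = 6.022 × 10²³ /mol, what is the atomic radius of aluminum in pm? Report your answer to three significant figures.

For an FCC cell (Z = 4), a³ = Z·M/(N_A·ρ) = 4 × 26.98 / (6.022 × 10²³ × 2.680) = 6.687 × 10^-23 cm³, so a = 4.059 × 10^-8 cm = 405.9 pm.
Atoms touch along the face diagonal, so √2·a = 4r, so r = 0.3536 × a = 144 pm.

144 pm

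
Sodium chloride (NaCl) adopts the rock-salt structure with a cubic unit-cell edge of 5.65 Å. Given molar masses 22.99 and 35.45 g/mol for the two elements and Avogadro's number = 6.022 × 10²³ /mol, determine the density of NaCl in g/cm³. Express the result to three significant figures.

The rock-salt structure contains Z = 4 formula units per cell; M(NaCl) = 22.99 + 35.45 = 58.44 g/mol.
a³ = (5.650 × 10^-8 cm)³ = 1.804 × 10^-22 cm³.
ρ = 4 × 58.44 / (6.022 × 10²³ × 1.804 × 10^-22) = 2.152 g/cm³.

2.15 g/cm³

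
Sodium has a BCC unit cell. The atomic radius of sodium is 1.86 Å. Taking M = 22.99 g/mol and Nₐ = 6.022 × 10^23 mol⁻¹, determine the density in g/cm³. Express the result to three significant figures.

In a BCC lattice, atoms touch along the body diagonal, so √3·a = 4r, giving a = 4.295 Å = 4.295 × 10^-8 cm.
With Z = 2, ρ = Z·M/(N_A·a³) = 2 × 22.99 / (6.022 × 10²³ × 7.926 × 10^-23) = 0.9634 g/cm³.

0.963 g/cm³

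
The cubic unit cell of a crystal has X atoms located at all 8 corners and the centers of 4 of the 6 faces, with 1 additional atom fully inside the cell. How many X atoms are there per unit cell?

Corner atoms are shared by 8 cells (1/8 each), face atoms by 2 (1/2 each), interior atoms are unshared.
Net atoms = 8 × 1/8 + 4 × 1/2 + 1 = 1 + 2 + 1 = 4.

4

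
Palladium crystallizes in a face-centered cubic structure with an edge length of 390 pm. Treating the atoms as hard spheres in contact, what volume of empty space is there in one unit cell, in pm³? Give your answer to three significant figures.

In an FCC lattice atoms touch along the face diagonal, so √2·a = 4r, so r = 0.3536a = 137.9 pm.
V_cell = a³ = 5.932 × 10^7 pm³; V_atoms = 4 × (4/3)πr³ = 4.392 × 10^7 pm³.
Empty space = 5.932 × 10^7 − 4.392 × 10^7 = 1.54 × 10^7 pm³.

1.54 × 10^7 pm³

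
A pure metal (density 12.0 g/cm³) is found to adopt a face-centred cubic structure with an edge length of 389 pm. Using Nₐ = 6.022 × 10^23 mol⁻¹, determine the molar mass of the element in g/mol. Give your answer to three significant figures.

106 g/mol

An FCC cell has Z = 4 atoms; a = 3.890 × 10^-8 cm.
M = ρ·N_A·a³/Z = 12.0 × 6.022 × 10²³ × 5.886 × 10^-23 / 4 = 106 g/mol.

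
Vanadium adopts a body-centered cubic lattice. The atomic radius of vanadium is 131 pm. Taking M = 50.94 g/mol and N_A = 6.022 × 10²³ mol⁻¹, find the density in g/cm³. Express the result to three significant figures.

In a BCC lattice, atoms touch along the body diagonal, so √3·a = 4r, giving a = 302.5 pm = 3.025 × 10^-8 cm.
With Z = 2, ρ = Z·M/(N_A·a³) = 2 × 50.94 / (6.022 × 10²³ × 2.769 × 10^-23) = 6.110 g/cm³.

6.11 g/cm³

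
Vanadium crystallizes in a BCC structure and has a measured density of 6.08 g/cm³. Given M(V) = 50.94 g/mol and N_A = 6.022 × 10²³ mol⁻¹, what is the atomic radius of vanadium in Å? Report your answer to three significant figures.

1.31 Å

For a BCC cell (Z = 2), a³ = Z·M/(N_A·ρ) = 2 × 50.94 / (6.022 × 10²³ × 6.080) = 2.783 × 10^-23 cm³, so a = 3.030 × 10^-8 cm = 3.030 Å.
Atoms touch along the body diagonal, so √3·a = 4r, so r = 0.4330 × a = 1.31 Å.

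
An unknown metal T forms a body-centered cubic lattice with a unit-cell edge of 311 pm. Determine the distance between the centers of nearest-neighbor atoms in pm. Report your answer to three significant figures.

269 pm

In a BCC structure, atoms touch along the body diagonal, so √3·a = 4r; the nearest-neighbor distance equals 2r = 0.8660·a.
d = 0.8660 × 311 = 269 pm.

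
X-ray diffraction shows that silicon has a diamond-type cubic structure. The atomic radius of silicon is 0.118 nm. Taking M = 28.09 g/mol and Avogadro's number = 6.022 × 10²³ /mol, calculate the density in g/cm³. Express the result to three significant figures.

2.30 g/cm³

In a diamond cubic lattice, nearest neighbors lie along the body diagonal with √3·a = 8r, giving a = 0.5450 nm = 5.450 × 10^-8 cm.
With Z = 8, ρ = Z·M/(N_A·a³) = 8 × 28.09 / (6.022 × 10²³ × 1.619 × 10^-22) = 2.305 g/cm³.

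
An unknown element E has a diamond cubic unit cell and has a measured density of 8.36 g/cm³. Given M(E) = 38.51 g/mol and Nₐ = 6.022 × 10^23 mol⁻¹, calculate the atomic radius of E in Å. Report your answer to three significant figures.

0.853 Å

For a diamond cubic cell (Z = 8), a³ = Z·M/(N_A·ρ) = 8 × 38.51 / (6.022 × 10²³ × 8.360) = 6.120 × 10^-23 cm³, so a = 3.941 × 10^-8 cm = 3.941 Å.
Nearest neighbors lie along the body diagonal with √3·a = 8r, so r = 0.2165 × a = 0.853 Å.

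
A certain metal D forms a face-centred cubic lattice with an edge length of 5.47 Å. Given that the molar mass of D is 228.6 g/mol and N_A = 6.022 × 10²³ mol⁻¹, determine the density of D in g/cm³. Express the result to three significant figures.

9.28 g/cm³

An FCC unit cell contains Z = 4 atoms.
Cell volume: a³ = (5.47 Å)³ = (5.470 × 10^-8 cm)³ = 1.637 × 10^-22 cm³.
ρ = Z·M/(N_A·a³) = 4 × 228.6 / (6.022 × 10²³ × 1.637 × 10^-22) = 9.278 g/cm³.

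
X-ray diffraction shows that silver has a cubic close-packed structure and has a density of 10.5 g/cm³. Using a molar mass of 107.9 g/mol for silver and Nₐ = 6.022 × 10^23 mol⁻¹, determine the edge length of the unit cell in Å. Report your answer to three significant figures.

4.09 Å

With Z = 4 atoms per FCC cell, a³ = Z·M/(N_A·ρ) = 4 × 107.9 / (6.022 × 10²³ × 10.50 g/cm³) = 6.826 × 10^-23 cm³.
a = (6.826 × 10^-23)^(1/3) = 4.087 × 10^-8 cm = 4.09 Å.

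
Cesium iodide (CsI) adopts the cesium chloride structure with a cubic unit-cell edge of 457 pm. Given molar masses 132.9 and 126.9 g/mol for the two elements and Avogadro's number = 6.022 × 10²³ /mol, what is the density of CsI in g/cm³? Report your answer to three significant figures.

The cesium chloride structure contains Z = 1 formula unit per cell; M(CsI) = 132.9 + 126.9 = 259.8 g/mol.
a³ = (4.570 × 10^-8 cm)³ = 9.544 × 10^-23 cm³.
ρ = 1 × 259.8 / (6.022 × 10²³ × 9.544 × 10^-23) = 4.520 g/cm³.

4.52 g/cm³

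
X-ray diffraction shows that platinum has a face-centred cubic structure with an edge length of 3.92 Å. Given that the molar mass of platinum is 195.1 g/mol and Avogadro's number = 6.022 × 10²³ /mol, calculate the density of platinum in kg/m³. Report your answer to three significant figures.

An FCC unit cell contains Z = 4 atoms.
Cell volume: a³ = (3.92 Å)³ = (3.920 × 10^-8 cm)³ = 6.024 × 10^-23 cm³.
ρ = Z·M/(N_A·a³) = 4 × 195.1 / (6.022 × 10²³ × 6.024 × 10^-23) = 21.51 g/cm³ = 21500 kg/m³.

21500 kg/m³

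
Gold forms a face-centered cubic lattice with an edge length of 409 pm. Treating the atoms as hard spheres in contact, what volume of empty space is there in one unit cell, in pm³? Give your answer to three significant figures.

1.78 × 10^7 pm³

In an FCC lattice atoms touch along the face diagonal, so √2·a = 4r, so r = 0.3536a = 144.6 pm.
V_cell = a³ = 6.842 × 10^7 pm³; V_atoms = 4 × (4/3)πr³ = 5.066 × 10^7 pm³.
Empty space = 6.842 × 10^7 − 5.066 × 10^7 = 1.78 × 10^7 pm³.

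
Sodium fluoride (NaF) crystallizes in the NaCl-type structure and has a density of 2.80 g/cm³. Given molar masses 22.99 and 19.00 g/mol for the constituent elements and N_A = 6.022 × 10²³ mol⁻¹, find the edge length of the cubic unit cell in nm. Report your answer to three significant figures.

0.464 nm

M(NaF) = 41.99 g/mol; Z = 4 formula units per cell.
a³ = Z·M/(N_A·ρ) = 4 × 41.99 / (6.022 × 10²³ × 2.80) = 9.961 × 10^-23 cm³, so a = 4.636 × 10^-8 cm = 0.464 nm.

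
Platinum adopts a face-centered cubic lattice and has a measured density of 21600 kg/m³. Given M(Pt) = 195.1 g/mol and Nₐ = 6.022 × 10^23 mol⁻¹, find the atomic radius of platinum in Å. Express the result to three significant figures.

For an FCC cell (Z = 4), a³ = Z·M/(N_A·ρ) = 4 × 195.1 / (6.022 × 10²³ × 21.60) = 6.000 × 10^-23 cm³, so a = 3.915 × 10^-8 cm = 3.915 Å.
Atoms touch along the face diagonal, so √2·a = 4r, so r = 0.3536 × a = 1.38 Å.

1.38 Å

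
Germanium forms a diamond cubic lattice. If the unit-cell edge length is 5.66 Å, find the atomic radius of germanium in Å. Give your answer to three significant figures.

In a diamond cubic lattice, nearest neighbors lie along the body diagonal with √3·a = 8r.
r = √3·a/8 = 1.7321 × 5.66 / 8 = 1.23 Å.

1.23 Å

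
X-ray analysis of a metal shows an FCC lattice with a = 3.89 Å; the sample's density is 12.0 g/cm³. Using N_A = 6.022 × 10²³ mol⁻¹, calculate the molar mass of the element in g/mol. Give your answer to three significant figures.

An FCC cell has Z = 4 atoms; a = 3.890 × 10^-8 cm.
M = ρ·N_A·a³/Z = 12.0 × 6.022 × 10²³ × 5.886 × 10^-23 / 4 = 106 g/mol.

106 g/mol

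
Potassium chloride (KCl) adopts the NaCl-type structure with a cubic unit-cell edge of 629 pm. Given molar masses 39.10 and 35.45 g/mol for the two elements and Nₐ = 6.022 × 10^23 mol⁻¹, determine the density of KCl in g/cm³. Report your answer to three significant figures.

The NaCl-type structure contains Z = 4 formula units per cell; M(KCl) = 39.10 + 35.45 = 74.55 g/mol.
a³ = (6.290 × 10^-8 cm)³ = 2.489 × 10^-22 cm³.
ρ = 4 × 74.55 / (6.022 × 10²³ × 2.489 × 10^-22) = 1.990 g/cm³.

1.99 g/cm³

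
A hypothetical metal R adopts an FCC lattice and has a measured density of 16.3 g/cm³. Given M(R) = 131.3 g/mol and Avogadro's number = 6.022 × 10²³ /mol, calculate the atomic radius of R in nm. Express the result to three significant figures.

0.133 nm

For an FCC cell (Z = 4), a³ = Z·M/(N_A·ρ) = 4 × 131.3 / (6.022 × 10²³ × 16.30) = 5.351 × 10^-23 cm³, so a = 3.768 × 10^-8 cm = 0.3768 nm.
Atoms touch along the face diagonal, so √2·a = 4r, so r = 0.3536 × a = 0.133 nm.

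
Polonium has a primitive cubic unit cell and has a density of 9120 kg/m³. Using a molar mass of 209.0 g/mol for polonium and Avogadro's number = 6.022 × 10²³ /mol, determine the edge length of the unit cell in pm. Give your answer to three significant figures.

With Z = 1 atom per simple cubic cell, a³ = Z·M/(N_A·ρ) = 1 × 209.0 / (6.022 × 10²³ × 9.120 g/cm³) = 3.805 × 10^-23 cm³.
a = (3.805 × 10^-23)^(1/3) = 3.364 × 10^-8 cm = 336 pm.

336 pm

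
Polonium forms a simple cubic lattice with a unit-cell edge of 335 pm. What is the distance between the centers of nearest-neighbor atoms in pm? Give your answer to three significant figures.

335 pm

In a simple cubic structure, atoms touch along the cell edge, so a = 2r; the nearest-neighbor distance equals 2r = 1.000·a.
d = 1.000 × 335 = 335 pm.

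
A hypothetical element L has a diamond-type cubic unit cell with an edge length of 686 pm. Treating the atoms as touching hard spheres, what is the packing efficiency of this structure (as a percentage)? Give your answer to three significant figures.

In a diamond cubic lattice nearest neighbors lie along the body diagonal with √3·a = 8r, so r = 0.2165a = 148.5 pm.
Packing fraction = Z·(4/3)πr³ / a³ = 8 × (4/3)π × (148.5)³ / (686)³ = 0.3401 = 34.0%.

34.0%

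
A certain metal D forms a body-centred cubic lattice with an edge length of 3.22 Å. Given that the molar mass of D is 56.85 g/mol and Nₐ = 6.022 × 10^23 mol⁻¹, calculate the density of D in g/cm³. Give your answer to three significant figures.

5.66 g/cm³

A BCC unit cell contains Z = 2 atoms.
Cell volume: a³ = (3.22 Å)³ = (3.220 × 10^-8 cm)³ = 3.339 × 10^-23 cm³.
ρ = Z·M/(N_A·a³) = 2 × 56.85 / (6.022 × 10²³ × 3.339 × 10^-23) = 5.655 g/cm³.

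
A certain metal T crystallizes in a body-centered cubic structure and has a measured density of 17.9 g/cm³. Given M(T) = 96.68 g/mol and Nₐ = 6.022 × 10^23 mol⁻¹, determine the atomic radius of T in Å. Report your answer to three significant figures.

For a BCC cell (Z = 2), a³ = Z·M/(N_A·ρ) = 2 × 96.68 / (6.022 × 10²³ × 17.90) = 1.794 × 10^-23 cm³, so a = 2.618 × 10^-8 cm = 2.618 Å.
Atoms touch along the body diagonal, so √3·a = 4r, so r = 0.4330 × a = 1.13 Å.

1.13 Å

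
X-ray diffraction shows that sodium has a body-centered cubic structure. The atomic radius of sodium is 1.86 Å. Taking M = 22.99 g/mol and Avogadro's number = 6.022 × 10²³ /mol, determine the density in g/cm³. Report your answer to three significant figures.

0.963 g/cm³

In a BCC lattice, atoms touch along the body diagonal, so √3·a = 4r, giving a = 4.295 Å = 4.295 × 10^-8 cm.
With Z = 2, ρ = Z·M/(N_A·a³) = 2 × 22.99 / (6.022 × 10²³ × 7.926 × 10^-23) = 0.9634 g/cm³.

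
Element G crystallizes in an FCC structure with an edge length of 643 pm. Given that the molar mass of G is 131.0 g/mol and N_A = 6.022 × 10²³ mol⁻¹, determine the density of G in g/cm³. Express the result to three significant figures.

An FCC unit cell contains Z = 4 atoms.
Cell volume: a³ = (643 pm)³ = (6.430 × 10^-8 cm)³ = 2.658 × 10^-22 cm³.
ρ = Z·M/(N_A·a³) = 4 × 131.0 / (6.022 × 10²³ × 2.658 × 10^-22) = 3.273 g/cm³.

3.27 g/cm³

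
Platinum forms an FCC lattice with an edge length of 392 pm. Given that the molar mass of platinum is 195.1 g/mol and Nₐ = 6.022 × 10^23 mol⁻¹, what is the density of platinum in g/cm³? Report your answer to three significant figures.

21.5 g/cm³

An FCC unit cell contains Z = 4 atoms.
Cell volume: a³ = (392 pm)³ = (3.920 × 10^-8 cm)³ = 6.024 × 10^-23 cm³.
ρ = Z·M/(N_A·a³) = 4 × 195.1 / (6.022 × 10²³ × 6.024 × 10^-23) = 21.51 g/cm³.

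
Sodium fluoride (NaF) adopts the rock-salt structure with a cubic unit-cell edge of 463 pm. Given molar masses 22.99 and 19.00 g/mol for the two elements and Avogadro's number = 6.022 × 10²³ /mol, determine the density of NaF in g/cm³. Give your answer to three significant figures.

The rock-salt structure contains Z = 4 formula units per cell; M(NaF) = 22.99 + 19.00 = 41.99 g/mol.
a³ = (4.630 × 10^-8 cm)³ = 9.925 × 10^-23 cm³.
ρ = 4 × 41.99 / (6.022 × 10²³ × 9.925 × 10^-23) = 2.810 g/cm³.

2.81 g/cm³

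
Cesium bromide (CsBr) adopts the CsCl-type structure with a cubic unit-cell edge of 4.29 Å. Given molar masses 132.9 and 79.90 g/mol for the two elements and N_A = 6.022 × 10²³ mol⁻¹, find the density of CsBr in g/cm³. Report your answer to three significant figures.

The CsCl-type structure contains Z = 1 formula unit per cell; M(CsBr) = 132.9 + 79.90 = 212.8 g/mol.
a³ = (4.290 × 10^-8 cm)³ = 7.895 × 10^-23 cm³.
ρ = 1 × 212.8 / (6.022 × 10²³ × 7.895 × 10^-23) = 4.476 g/cm³.

4.48 g/cm³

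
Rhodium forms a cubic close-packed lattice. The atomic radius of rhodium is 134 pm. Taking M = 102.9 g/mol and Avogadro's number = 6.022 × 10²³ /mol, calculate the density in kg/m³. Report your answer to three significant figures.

In an FCC lattice, atoms touch along the face diagonal, so √2·a = 4r, giving a = 379.0 pm = 3.790 × 10^-8 cm.
With Z = 4, ρ = Z·M/(N_A·a³) = 4 × 102.9 / (6.022 × 10²³ × 5.444 × 10^-23) = 12.55 g/cm³ = 12600 kg/m³.

12600 kg/m³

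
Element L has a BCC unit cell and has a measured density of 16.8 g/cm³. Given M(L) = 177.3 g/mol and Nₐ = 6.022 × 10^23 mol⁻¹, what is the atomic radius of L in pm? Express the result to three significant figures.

142 pm

For a BCC cell (Z = 2), a³ = Z·M/(N_A·ρ) = 2 × 177.3 / (6.022 × 10²³ × 16.80) = 3.505 × 10^-23 cm³, so a = 3.273 × 10^-8 cm = 327.3 pm.
Atoms touch along the body diagonal, so √3·a = 4r, so r = 0.4330 × a = 142 pm.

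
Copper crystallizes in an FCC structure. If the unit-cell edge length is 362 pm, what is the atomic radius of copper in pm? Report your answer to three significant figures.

In an FCC lattice, atoms touch along the face diagonal, so √2·a = 4r.
r = √2·a/4 = 1.4142 × 362 / 4 = 128 pm.

128 pm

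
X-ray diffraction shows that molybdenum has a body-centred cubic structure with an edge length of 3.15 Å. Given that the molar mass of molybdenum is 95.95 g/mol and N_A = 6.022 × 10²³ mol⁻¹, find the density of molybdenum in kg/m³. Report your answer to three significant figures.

10200 kg/m³

A BCC unit cell contains Z = 2 atoms.
Cell volume: a³ = (3.15 Å)³ = (3.150 × 10^-8 cm)³ = 3.126 × 10^-23 cm³.
ρ = Z·M/(N_A·a³) = 2 × 95.95 / (6.022 × 10²³ × 3.126 × 10^-23) = 10.20 g/cm³ = 10200 kg/m³.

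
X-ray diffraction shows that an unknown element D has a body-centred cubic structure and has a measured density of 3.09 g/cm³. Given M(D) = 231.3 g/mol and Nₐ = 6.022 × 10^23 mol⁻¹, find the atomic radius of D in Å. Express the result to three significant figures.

For a BCC cell (Z = 2), a³ = Z·M/(N_A·ρ) = 2 × 231.3 / (6.022 × 10²³ × 3.090) = 2.486 × 10^-22 cm³, so a = 6.288 × 10^-8 cm = 6.288 Å.
Atoms touch along the body diagonal, so √3·a = 4r, so r = 0.4330 × a = 2.72 Å.

2.72 Å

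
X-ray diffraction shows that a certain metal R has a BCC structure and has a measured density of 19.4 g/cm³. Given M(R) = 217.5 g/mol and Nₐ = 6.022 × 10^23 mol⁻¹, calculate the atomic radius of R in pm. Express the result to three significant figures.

For a BCC cell (Z = 2), a³ = Z·M/(N_A·ρ) = 2 × 217.5 / (6.022 × 10²³ × 19.40) = 3.723 × 10^-23 cm³, so a = 3.339 × 10^-8 cm = 333.9 pm.
Atoms touch along the body diagonal, so √3·a = 4r, so r = 0.4330 × a = 145 pm.

145 pm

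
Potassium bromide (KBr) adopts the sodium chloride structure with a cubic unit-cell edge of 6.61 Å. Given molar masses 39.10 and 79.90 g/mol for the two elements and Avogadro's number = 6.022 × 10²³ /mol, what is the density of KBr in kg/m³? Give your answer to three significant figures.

2740 kg/m³

The sodium chloride structure contains Z = 4 formula units per cell; M(KBr) = 39.10 + 79.90 = 119.0 g/mol.
a³ = (6.610 × 10^-8 cm)³ = 2.888 × 10^-22 cm³.
ρ = 4 × 119.0 / (6.022 × 10²³ × 2.888 × 10^-22) = 2.737 g/cm³ = 2740 kg/m³.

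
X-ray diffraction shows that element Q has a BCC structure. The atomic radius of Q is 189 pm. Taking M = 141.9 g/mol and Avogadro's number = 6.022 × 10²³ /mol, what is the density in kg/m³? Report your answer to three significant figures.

In a BCC lattice, atoms touch along the body diagonal, so √3·a = 4r, giving a = 436.5 pm = 4.365 × 10^-8 cm.
With Z = 2, ρ = Z·M/(N_A·a³) = 2 × 141.9 / (6.022 × 10²³ × 8.315 × 10^-23) = 5.667 g/cm³ = 5670 kg/m³.

5670 kg/m³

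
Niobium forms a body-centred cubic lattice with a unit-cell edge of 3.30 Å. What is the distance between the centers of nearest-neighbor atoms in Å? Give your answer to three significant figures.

In a BCC structure, atoms touch along the body diagonal, so √3·a = 4r; the nearest-neighbor distance equals 2r = 0.8660·a.
d = 0.8660 × 3.30 = 2.86 Å.

2.86 Å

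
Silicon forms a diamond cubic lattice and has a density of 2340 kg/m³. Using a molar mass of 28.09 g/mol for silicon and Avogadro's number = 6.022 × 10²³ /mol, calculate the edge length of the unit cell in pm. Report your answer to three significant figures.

With Z = 8 atoms per diamond cubic cell, a³ = Z·M/(N_A·ρ) = 8 × 28.09 / (6.022 × 10²³ × 2.340 g/cm³) = 1.595 × 10^-22 cm³.
a = (1.595 × 10^-22)^(1/3) = 5.423 × 10^-8 cm = 542 pm.

542 pm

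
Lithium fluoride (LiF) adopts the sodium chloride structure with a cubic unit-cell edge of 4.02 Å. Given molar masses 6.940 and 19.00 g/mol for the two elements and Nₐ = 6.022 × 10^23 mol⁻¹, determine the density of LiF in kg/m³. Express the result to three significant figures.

The sodium chloride structure contains Z = 4 formula units per cell; M(LiF) = 6.940 + 19.00 = 25.94 g/mol.
a³ = (4.020 × 10^-8 cm)³ = 6.496 × 10^-23 cm³.
ρ = 4 × 25.94 / (6.022 × 10²³ × 6.496 × 10^-23) = 2.652 g/cm³ = 2650 kg/m³.

2650 kg/m³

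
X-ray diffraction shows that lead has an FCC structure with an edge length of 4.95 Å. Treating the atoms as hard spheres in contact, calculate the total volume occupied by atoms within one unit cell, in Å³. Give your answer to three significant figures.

In an FCC lattice atoms touch along the face diagonal, so √2·a = 4r, so r = 0.3536a = 1.750 Å.
V_atoms = Z × (4/3)πr³ = 4 × (4/3)π × (1.750)³ = 89.8 Å³.

89.8 Å³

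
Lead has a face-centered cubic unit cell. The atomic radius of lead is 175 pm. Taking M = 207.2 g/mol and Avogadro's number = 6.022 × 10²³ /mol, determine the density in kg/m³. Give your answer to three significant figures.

11300 kg/m³

In an FCC lattice, atoms touch along the face diagonal, so √2·a = 4r, giving a = 495.0 pm = 4.950 × 10^-8 cm.
With Z = 4, ρ = Z·M/(N_A·a³) = 4 × 207.2 / (6.022 × 10²³ × 1.213 × 10^-22) = 11.35 g/cm³ = 11300 kg/m³.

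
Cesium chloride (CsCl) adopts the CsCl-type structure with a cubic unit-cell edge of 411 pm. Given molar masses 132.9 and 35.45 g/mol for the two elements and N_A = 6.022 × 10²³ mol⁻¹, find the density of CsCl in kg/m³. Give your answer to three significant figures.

The CsCl-type structure contains Z = 1 formula unit per cell; M(CsCl) = 132.9 + 35.45 = 168.35 g/mol.
a³ = (4.110 × 10^-8 cm)³ = 6.943 × 10^-23 cm³.
ρ = 1 × 168.35 / (6.022 × 10²³ × 6.943 × 10^-23) = 4.027 g/cm³ = 4030 kg/m³.

4030 kg/m³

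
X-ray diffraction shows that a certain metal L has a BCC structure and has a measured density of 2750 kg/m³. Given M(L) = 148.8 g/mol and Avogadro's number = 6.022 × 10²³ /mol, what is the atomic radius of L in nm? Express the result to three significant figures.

0.244 nm

For a BCC cell (Z = 2), a³ = Z·M/(N_A·ρ) = 2 × 148.8 / (6.022 × 10²³ × 2.750) = 1.797 × 10^-22 cm³, so a = 5.643 × 10^-8 cm = 0.5643 nm.
Atoms touch along the body diagonal, so √3·a = 4r, so r = 0.4330 × a = 0.244 nm.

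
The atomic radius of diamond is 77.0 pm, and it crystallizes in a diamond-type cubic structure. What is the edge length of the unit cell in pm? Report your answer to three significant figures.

356 pm

In a diamond cubic lattice, nearest neighbors lie along the body diagonal with √3·a = 8r.
a = 8r/√3 = 8 × 77.0 / 1.7321 = 356 pm.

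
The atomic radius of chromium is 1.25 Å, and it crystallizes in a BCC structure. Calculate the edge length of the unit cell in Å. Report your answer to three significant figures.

In a BCC lattice, atoms touch along the body diagonal, so √3·a = 4r.
a = 4r/√3 = 4 × 1.25 / 1.7321 = 2.89 Å.

2.89 Å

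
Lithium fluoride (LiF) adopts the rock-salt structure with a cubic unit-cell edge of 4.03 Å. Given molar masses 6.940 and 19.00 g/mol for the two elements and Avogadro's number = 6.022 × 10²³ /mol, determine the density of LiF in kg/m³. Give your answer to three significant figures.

2630 kg/m³

The rock-salt structure contains Z = 4 formula units per cell; M(LiF) = 6.940 + 19.00 = 25.94 g/mol.
a³ = (4.030 × 10^-8 cm)³ = 6.545 × 10^-23 cm³.
ρ = 4 × 25.94 / (6.022 × 10²³ × 6.545 × 10^-23) = 2.633 g/cm³ = 2630 kg/m³.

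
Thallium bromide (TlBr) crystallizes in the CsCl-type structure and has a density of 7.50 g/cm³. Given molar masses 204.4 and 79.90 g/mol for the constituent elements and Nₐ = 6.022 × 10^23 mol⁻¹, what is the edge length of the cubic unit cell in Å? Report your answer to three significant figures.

3.98 Å

M(TlBr) = 284.3 g/mol; Z = 1 formula unit per cell.
a³ = Z·M/(N_A·ρ) = 1 × 284.3 / (6.022 × 10²³ × 7.50) = 6.295 × 10^-23 cm³, so a = 3.978 × 10^-8 cm = 3.98 Å.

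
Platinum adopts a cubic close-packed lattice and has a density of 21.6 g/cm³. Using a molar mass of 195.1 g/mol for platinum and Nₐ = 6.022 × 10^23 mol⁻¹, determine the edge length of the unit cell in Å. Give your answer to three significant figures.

3.91 Å

With Z = 4 atoms per FCC cell, a³ = Z·M/(N_A·ρ) = 4 × 195.1 / (6.022 × 10²³ × 21.60 g/cm³) = 6.000 × 10^-23 cm³.
a = (6.000 × 10^-23)^(1/3) = 3.915 × 10^-8 cm = 3.91 Å.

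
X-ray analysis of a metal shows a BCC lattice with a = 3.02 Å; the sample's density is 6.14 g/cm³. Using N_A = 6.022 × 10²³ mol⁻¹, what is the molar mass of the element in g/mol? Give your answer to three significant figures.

50.9 g/mol

A BCC cell has Z = 2 atoms; a = 3.020 × 10^-8 cm.
M = ρ·N_A·a³/Z = 6.14 × 6.022 × 10²³ × 2.754 × 10^-23 / 2 = 50.9 g/mol.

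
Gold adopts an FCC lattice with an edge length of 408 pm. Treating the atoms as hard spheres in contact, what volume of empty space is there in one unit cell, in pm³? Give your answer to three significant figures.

1.76 × 10^7 pm³

In an FCC lattice atoms touch along the face diagonal, so √2·a = 4r, so r = 0.3536a = 144.2 pm.
V_cell = a³ = 6.792 × 10^7 pm³; V_atoms = 4 × (4/3)πr³ = 5.029 × 10^7 pm³.
Empty space = 6.792 × 10^7 − 5.029 × 10^7 = 1.76 × 10^7 pm³.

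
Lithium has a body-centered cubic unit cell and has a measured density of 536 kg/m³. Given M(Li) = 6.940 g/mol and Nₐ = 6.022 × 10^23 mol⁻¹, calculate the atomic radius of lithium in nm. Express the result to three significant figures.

0.152 nm

For a BCC cell (Z = 2), a³ = Z·M/(N_A·ρ) = 2 × 6.940 / (6.022 × 10²³ × 0.5360) = 4.300 × 10^-23 cm³, so a = 3.503 × 10^-8 cm = 0.3503 nm.
Atoms touch along the body diagonal, so √3·a = 4r, so r = 0.4330 × a = 0.152 nm.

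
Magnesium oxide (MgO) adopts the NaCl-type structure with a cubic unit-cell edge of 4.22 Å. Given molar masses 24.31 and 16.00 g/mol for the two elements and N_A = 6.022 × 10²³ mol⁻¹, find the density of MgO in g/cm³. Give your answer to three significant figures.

3.56 g/cm³

The NaCl-type structure contains Z = 4 formula units per cell; M(MgO) = 24.31 + 16.00 = 40.31 g/mol.
a³ = (4.220 × 10^-8 cm)³ = 7.515 × 10^-23 cm³.
ρ = 4 × 40.31 / (6.022 × 10²³ × 7.515 × 10^-23) = 3.563 g/cm³.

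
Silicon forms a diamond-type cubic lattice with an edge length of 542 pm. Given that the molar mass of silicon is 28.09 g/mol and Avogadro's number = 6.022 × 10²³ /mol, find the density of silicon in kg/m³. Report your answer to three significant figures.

A diamond cubic unit cell contains Z = 8 atoms.
Cell volume: a³ = (542 pm)³ = (5.420 × 10^-8 cm)³ = 1.592 × 10^-22 cm³.
ρ = Z·M/(N_A·a³) = 8 × 28.09 / (6.022 × 10²³ × 1.592 × 10^-22) = 2.344 g/cm³ = 2340 kg/m³.

2340 kg/m³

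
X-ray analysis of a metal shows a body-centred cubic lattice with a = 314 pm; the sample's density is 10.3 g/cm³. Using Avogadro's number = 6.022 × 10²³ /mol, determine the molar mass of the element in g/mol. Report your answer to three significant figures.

96.0 g/mol

A BCC cell has Z = 2 atoms; a = 3.140 × 10^-8 cm.
M = ρ·N_A·a³/Z = 10.3 × 6.022 × 10²³ × 3.096 × 10^-23 / 2 = 96.0 g/mol.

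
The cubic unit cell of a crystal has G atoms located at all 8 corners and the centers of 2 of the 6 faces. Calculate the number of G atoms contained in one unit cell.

Corner atoms are shared by 8 cells (1/8 each), face atoms by 2 (1/2 each).
Net atoms = 8 × 1/8 + 2 × 1/2 = 1 + 1 = 2.

2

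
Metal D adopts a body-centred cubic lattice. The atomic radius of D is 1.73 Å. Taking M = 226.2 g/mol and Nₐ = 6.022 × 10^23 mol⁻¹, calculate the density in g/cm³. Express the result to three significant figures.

In a BCC lattice, atoms touch along the body diagonal, so √3·a = 4r, giving a = 3.995 Å = 3.995 × 10^-8 cm.
With Z = 2, ρ = Z·M/(N_A·a³) = 2 × 226.2 / (6.022 × 10²³ × 6.377 × 10^-23) = 11.78 g/cm³.

11.8 g/cm³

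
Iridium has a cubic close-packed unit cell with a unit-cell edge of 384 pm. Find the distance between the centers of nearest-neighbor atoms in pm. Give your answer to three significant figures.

272 pm

In an FCC structure, atoms touch along the face diagonal, so √2·a = 4r; the nearest-neighbor distance equals 2r = 0.7071·a.
d = 0.7071 × 384 = 272 pm.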